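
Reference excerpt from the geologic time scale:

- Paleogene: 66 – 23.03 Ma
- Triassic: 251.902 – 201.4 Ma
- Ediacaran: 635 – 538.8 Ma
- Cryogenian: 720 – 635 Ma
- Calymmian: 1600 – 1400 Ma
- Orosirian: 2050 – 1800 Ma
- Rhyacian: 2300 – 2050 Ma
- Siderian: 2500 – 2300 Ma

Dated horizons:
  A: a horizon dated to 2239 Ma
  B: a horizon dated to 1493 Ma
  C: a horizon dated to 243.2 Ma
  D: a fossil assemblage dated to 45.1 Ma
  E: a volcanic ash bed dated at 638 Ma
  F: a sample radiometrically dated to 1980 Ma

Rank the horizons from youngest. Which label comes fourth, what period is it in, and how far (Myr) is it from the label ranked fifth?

B, in the Calymmian; 487 million years to F

Smaller Ma means younger, so youngest first: D 45.1 < C 243.2 < E 638 < B 1493 < F 1980 < A 2239.
Counting 4 along gives B (1493 Ma); the excerpt puts that inside the Calymmian, 1600–1400 Ma.
Next in line is F (1980 Ma), and 1980 − 1493 = 487 Myr.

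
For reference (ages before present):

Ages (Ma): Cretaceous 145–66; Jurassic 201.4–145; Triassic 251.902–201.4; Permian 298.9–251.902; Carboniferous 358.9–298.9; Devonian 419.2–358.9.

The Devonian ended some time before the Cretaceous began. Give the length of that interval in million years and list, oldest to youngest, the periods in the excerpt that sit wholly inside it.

213.9 million years; Carboniferous, Permian, Triassic, Jurassic

End of Devonian = 358.9 Ma; start of Cretaceous = 145 Ma.
Gap = 358.9 − 145 = 213.9 Myr.
Periods wholly inside 358.9–145 Ma: Carboniferous (358.9–298.9), Permian (298.9–251.902), Triassic (251.902–201.4), Jurassic (201.4–145).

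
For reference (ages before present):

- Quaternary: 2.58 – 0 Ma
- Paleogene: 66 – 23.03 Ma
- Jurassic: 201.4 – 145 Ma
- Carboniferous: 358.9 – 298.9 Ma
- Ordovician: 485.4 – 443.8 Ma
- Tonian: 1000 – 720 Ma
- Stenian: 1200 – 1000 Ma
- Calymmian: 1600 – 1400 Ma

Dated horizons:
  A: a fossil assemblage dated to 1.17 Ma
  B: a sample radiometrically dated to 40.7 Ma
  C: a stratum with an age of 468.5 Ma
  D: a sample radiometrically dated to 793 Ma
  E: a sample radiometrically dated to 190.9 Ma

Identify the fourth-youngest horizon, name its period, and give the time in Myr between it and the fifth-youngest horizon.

Sorted youngest-first by Ma: A (1.17), B (40.7), E (190.9), C (468.5), D (793).
The fourth youngest is C at 468.5 Ma, which lies in 485.4–443.8 Ma: the Ordovician.
The fifth youngest is D at 793 Ma; separation = |468.5 − 793| = 324.5 Myr.

C, in the Ordovician; 324.5 million years to D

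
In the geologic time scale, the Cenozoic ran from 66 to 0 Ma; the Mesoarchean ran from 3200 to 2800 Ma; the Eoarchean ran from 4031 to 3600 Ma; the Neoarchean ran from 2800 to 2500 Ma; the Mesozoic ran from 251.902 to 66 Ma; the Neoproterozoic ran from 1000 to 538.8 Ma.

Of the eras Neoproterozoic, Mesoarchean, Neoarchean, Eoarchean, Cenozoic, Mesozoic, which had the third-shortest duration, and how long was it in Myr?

Neoarchean, 300 million years

Durations: Neoproterozoic 461.2; Mesoarchean 400; Neoarchean 300; Eoarchean 431; Cenozoic 66; Mesozoic 185.902 Myr.
Sorted shortest-first: Cenozoic (66), Mesozoic (185.902), Neoarchean (300), Mesoarchean (400), Eoarchean (431), Neoproterozoic (461.2).
The third shortest is Neoarchean at 300 Myr.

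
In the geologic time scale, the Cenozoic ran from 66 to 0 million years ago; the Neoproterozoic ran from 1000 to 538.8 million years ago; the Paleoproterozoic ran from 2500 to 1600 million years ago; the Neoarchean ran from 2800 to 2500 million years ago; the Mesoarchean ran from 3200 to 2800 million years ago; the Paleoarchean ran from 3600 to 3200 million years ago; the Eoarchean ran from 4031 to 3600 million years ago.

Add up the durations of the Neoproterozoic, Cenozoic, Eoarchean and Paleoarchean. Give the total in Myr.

1358.2 million years

Each duration: Neoproterozoic = 461.2; Cenozoic = 66; Eoarchean = 431; Paleoarchean = 400.
Sum: 461.2 + 66 + 431 + 400 = 1358.2 Myr.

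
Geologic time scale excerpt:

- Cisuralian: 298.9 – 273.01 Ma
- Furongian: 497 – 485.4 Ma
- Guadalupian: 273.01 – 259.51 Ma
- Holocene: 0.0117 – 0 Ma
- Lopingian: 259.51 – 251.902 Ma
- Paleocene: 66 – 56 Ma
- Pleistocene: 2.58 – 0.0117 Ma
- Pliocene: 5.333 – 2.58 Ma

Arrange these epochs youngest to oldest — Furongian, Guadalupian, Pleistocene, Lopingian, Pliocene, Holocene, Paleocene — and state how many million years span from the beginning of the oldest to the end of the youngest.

Holocene → Pleistocene → Pliocene → Paleocene → Lopingian → Guadalupian → Furongian; total span 497 Myr

Start ages (Ma): Furongian 497, Guadalupian 273.01, Lopingian 259.51, Paleocene 66, Pliocene 5.333, Pleistocene 2.58, Holocene 0.0117.
Ordered youngest to oldest: Holocene, Pleistocene, Pliocene, Paleocene, Lopingian, Guadalupian, Furongian.
Span = 497 − 0 = 497 Myr.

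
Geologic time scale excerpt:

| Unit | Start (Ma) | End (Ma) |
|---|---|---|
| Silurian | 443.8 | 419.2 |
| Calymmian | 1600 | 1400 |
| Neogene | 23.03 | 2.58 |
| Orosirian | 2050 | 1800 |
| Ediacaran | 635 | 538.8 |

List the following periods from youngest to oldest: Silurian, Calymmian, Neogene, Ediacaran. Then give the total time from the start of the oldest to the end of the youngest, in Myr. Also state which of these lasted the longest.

Neogene, Silurian, Ediacaran, Calymmian; total span 1597.42 Myr; longest is Calymmian

From the excerpt: Silurian 443.8–419.2; Calymmian 1600–1400; Neogene 23.03–2.58; Ediacaran 635–538.8 (Ma).
Larger Ma is earlier, so the oldest is Calymmian and the youngest is Neogene; youngest to oldest: Neogene, Silurian, Ediacaran, Calymmian.
Oldest start 1600 minus youngest end 2.58 gives 1597.42 Myr overall.
Individual lengths (start − end): Ediacaran 96.2; Calymmian 200; Silurian 24.6; Neogene 20.45. The largest is Calymmian at 200 Myr.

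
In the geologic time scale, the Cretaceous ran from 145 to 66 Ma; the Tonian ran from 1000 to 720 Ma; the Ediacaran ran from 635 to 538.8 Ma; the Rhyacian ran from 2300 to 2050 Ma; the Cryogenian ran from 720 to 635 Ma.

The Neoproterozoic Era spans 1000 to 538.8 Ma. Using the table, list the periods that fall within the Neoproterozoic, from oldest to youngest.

Periods with both bounds inside 1000–538.8 Ma: Tonian (1000–720), Cryogenian (720–635), Ediacaran (635–538.8).

Tonian, Cryogenian, Ediacaran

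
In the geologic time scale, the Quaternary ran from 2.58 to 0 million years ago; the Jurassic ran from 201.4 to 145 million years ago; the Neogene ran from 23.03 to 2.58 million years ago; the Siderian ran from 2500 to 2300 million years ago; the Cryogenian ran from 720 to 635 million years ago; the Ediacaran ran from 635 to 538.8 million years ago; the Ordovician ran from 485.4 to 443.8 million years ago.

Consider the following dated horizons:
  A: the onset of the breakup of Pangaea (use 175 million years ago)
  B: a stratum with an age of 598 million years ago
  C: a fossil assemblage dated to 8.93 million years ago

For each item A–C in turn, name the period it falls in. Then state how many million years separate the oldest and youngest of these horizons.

A — Jurassic; B — Ediacaran; C — Neogene; span 589.07 million years

A: 175 Ma lies in 201.4–145 Ma, so Jurassic.
B: 598 Ma lies in 635–538.8 Ma, so Ediacaran.
C: 8.93 Ma lies in 23.03–2.58 Ma, so Neogene.
Oldest = 598 Ma, youngest = 8.93 Ma → span 589.07 Myr.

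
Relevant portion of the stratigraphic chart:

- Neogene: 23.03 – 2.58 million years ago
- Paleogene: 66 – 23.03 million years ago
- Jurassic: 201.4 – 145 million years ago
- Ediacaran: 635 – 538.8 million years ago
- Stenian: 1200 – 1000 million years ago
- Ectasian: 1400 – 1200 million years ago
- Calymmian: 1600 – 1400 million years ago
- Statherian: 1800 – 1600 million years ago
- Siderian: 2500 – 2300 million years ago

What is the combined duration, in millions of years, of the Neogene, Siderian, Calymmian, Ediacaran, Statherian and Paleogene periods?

Each duration: Neogene = 20.45; Siderian = 200; Calymmian = 200; Ediacaran = 96.2; Statherian = 200; Paleogene = 42.97.
Sum: 20.45 + 200 + 200 + 96.2 + 200 + 42.97 = 759.62 Myr.

759.62 million years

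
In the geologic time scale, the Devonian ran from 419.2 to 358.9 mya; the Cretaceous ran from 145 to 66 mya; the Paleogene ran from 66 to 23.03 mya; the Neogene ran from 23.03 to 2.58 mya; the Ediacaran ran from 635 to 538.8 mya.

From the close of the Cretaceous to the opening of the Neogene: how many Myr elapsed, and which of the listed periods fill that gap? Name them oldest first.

The Cretaceous closes at 66 Ma and the Neogene opens at 23.03 Ma, so the interval is 66 − 23.03 = 42.97 Myr.
A period fits inside if it starts at or after 66 Ma and ends at or before 23.03 Ma; oldest first that gives Paleogene.

42.97 million years; Paleogene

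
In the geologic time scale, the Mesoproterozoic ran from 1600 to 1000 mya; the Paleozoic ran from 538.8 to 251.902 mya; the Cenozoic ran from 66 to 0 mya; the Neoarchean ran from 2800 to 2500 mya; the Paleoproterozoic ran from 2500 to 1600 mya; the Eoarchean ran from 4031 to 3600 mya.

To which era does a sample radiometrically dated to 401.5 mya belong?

Paleozoic

401.5 Ma lies between 538.8 and 251.902 Ma, so it falls in the Paleozoic.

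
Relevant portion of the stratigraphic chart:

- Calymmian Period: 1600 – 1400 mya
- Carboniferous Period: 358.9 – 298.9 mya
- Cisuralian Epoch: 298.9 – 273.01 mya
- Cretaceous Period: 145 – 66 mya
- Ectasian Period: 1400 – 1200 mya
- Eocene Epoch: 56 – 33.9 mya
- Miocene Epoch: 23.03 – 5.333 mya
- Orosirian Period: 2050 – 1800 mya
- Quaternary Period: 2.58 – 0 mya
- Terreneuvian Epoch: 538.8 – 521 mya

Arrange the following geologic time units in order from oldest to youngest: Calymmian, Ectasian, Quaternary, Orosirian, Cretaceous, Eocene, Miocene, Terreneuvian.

Sorting by start age (descending Ma, since larger Ma = older): Orosirian began 2050, Calymmian began 1600, Ectasian began 1400, Terreneuvian began 538.8, Cretaceous began 145, Eocene began 56, Miocene began 23.03, Quaternary began 2.58.

Orosirian → Calymmian → Ectasian → Terreneuvian → Cretaceous → Eocene → Miocene → Quaternary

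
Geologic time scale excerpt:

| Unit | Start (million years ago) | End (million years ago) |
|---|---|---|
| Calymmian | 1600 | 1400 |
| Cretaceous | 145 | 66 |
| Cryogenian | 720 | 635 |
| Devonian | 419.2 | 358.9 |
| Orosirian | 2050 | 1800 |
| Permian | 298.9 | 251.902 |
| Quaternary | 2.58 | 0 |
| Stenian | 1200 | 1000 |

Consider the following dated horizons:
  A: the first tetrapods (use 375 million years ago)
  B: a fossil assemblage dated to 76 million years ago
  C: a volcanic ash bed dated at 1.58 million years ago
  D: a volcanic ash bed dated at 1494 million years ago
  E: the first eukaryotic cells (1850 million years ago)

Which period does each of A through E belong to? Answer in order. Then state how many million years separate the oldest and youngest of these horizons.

A — Devonian; B — Cretaceous; C — Quaternary; D — Calymmian; E — Orosirian; span 1848.42 million years

Match each age against the start–end ranges in the excerpt: A = 375 Ma → Devonian (419.2–358.9); B = 76 Ma → Cretaceous (145–66); C = 1.58 Ma → Quaternary (2.58–0); D = 1494 Ma → Calymmian (1600–1400); E = 1850 Ma → Orosirian (2050–1800).
The largest age is 1850 Ma and the smallest is 1.58 Ma; their difference is 1848.42 Myr.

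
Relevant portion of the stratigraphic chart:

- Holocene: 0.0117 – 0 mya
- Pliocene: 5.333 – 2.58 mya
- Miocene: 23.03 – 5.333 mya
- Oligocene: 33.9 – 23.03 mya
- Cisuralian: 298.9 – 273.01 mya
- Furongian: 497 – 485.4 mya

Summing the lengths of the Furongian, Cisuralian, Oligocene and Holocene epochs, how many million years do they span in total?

48.3717 million years

Duration is start − end for each: (497 − 485.4) + (298.9 − 273.01) + (33.9 − 23.03) + (0.0117 − 0).
That is 11.6 + 25.89 + 10.87 + 0.0117, which totals 48.3717 million years.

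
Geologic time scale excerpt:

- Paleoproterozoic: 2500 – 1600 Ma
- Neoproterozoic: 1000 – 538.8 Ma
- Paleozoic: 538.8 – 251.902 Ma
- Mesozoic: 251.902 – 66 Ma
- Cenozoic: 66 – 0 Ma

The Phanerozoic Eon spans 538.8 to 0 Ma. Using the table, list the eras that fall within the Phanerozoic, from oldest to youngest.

Eras with both bounds inside 538.8–0 Ma: Paleozoic (538.8–251.902), Mesozoic (251.902–66), Cenozoic (66–0).

Paleozoic, Mesozoic, Cenozoic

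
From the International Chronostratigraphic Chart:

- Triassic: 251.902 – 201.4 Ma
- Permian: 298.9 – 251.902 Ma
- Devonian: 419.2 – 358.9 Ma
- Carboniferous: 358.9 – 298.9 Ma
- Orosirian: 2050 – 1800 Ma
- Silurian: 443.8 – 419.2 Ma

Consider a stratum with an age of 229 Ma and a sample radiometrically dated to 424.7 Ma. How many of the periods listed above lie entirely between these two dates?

424.7 Ma sits inside the Silurian (443.8–419.2) and 229 Ma inside the Triassic (251.902–201.4); neither of those is wholly between the two dates.
The listed periods lying completely between them are Devonian, Carboniferous, Permian — 3 in all.

3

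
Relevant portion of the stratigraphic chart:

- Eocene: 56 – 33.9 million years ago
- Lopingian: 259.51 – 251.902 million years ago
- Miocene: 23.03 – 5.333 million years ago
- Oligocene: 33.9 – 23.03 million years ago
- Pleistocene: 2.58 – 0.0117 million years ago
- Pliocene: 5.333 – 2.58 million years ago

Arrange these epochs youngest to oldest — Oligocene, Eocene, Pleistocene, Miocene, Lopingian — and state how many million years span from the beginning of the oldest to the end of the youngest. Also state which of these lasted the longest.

From the excerpt: Oligocene 33.9–23.03; Eocene 56–33.9; Pleistocene 2.58–0.0117; Miocene 23.03–5.333; Lopingian 259.51–251.902 (Ma).
Larger Ma is earlier, so the oldest is Lopingian and the youngest is Pleistocene; youngest to oldest: Pleistocene, Miocene, Oligocene, Eocene, Lopingian.
Oldest start 259.51 minus youngest end 0.0117 gives 259.4983 Myr overall.
Individual lengths (start − end): Oligocene 10.87; Pleistocene 2.5683; Lopingian 7.608; Miocene 17.697; Eocene 22.1. The largest is Eocene at 22.1 Myr.

Pleistocene → Miocene → Oligocene → Eocene → Lopingian; total span 259.4983 Myr; longest is Eocene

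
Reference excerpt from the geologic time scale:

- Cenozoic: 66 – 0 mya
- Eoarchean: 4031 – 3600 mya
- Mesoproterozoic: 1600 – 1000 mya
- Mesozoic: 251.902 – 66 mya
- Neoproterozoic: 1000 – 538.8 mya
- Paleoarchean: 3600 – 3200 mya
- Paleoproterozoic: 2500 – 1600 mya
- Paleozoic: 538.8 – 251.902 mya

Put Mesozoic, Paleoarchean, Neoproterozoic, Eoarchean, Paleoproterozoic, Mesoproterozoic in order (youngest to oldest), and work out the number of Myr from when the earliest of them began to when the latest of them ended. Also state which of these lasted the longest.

Mesozoic, Neoproterozoic, Mesoproterozoic, Paleoproterozoic, Paleoarchean, Eoarchean; total span 3965 Myr; longest is Paleoproterozoic

From the excerpt: Mesozoic 251.902–66; Paleoarchean 3600–3200; Neoproterozoic 1000–538.8; Eoarchean 4031–3600; Paleoproterozoic 2500–1600; Mesoproterozoic 1600–1000 (Ma).
Larger Ma is earlier, so the oldest is Eoarchean and the youngest is Mesozoic; youngest to oldest: Mesozoic, Neoproterozoic, Mesoproterozoic, Paleoproterozoic, Paleoarchean, Eoarchean.
Oldest start 4031 minus youngest end 66 gives 3965 Myr overall.
Individual lengths (start − end): Paleoproterozoic 900; Paleoarchean 400; Mesoproterozoic 600; Mesozoic 185.902; Neoproterozoic 461.2; Eoarchean 431. The largest is Paleoproterozoic at 900 Myr.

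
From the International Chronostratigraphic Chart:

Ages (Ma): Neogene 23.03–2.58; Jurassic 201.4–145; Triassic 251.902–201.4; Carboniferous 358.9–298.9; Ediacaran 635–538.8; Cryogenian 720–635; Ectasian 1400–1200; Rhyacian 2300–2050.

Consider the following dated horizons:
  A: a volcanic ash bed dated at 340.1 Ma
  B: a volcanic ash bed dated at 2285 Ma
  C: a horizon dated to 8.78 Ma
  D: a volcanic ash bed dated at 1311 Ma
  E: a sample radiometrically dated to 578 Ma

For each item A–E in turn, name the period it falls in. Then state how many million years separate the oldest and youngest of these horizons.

A: 340.1 Ma lies in 358.9–298.9 Ma, so Carboniferous.
B: 2285 Ma lies in 2300–2050 Ma, so Rhyacian.
C: 8.78 Ma lies in 23.03–2.58 Ma, so Neogene.
D: 1311 Ma lies in 1400–1200 Ma, so Ectasian.
E: 578 Ma lies in 635–538.8 Ma, so Ediacaran.
Oldest = 2285 Ma, youngest = 8.78 Ma → span 2276.22 Myr.

A — Carboniferous; B — Rhyacian; C — Neogene; D — Ectasian; E — Ediacaran; span 2276.22 million years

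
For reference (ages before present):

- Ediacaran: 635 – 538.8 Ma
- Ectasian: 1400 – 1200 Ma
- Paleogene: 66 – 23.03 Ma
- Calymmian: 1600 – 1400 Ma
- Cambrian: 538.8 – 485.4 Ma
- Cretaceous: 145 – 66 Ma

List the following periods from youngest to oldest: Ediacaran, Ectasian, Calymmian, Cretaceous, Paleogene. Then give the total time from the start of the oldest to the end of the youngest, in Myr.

Paleogene, Cretaceous, Ediacaran, Ectasian, Calymmian; total span 1576.97 Myr

From the excerpt: Ediacaran 635–538.8; Ectasian 1400–1200; Calymmian 1600–1400; Cretaceous 145–66; Paleogene 66–23.03 (Ma).
Larger Ma is earlier, so the oldest is Calymmian and the youngest is Paleogene; youngest to oldest: Paleogene, Cretaceous, Ediacaran, Ectasian, Calymmian.
Oldest start 1600 minus youngest end 23.03 gives 1576.97 Myr overall.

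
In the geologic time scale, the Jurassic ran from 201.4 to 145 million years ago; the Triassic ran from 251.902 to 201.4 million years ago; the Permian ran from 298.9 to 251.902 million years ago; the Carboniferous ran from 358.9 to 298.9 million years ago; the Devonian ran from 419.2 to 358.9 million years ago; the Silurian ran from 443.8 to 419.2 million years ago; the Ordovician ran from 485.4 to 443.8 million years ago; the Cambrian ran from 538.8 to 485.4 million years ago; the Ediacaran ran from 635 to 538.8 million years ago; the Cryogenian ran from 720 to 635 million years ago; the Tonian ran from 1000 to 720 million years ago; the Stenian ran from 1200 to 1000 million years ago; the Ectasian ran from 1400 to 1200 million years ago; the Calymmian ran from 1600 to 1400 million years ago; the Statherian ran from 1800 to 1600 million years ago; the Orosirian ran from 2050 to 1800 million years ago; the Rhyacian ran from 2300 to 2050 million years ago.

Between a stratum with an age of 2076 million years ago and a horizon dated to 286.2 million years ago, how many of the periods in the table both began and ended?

2076 Ma sits inside the Rhyacian (2300–2050) and 286.2 Ma inside the Permian (298.9–251.902); neither of those is wholly between the two dates.
The listed periods lying completely between them are Orosirian, Statherian, Calymmian, Ectasian, Stenian, Tonian, Cryogenian, Ediacaran, Cambrian, Ordovician, Silurian, Devonian, Carboniferous — 13 in all.

13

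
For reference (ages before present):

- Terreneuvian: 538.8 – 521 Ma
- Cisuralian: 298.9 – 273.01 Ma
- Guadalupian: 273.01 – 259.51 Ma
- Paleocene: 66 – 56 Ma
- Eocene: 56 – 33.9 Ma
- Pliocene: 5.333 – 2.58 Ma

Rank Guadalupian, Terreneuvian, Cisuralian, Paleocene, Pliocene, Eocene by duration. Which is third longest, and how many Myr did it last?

Terreneuvian, 17.8 million years

Start − end for each: Guadalupian 273.01 − 259.51 = 13.5; Terreneuvian 538.8 − 521 = 17.8; Cisuralian 298.9 − 273.01 = 25.89; Paleocene 66 − 56 = 10; Pliocene 5.333 − 2.58 = 2.753; Eocene 56 − 33.9 = 22.1.
Ranking these from longest: Cisuralian > Eocene > Terreneuvian > Guadalupian > Paleocene > Pliocene.
Position 3 in that ranking is Terreneuvian, which lasted 17.8 Myr.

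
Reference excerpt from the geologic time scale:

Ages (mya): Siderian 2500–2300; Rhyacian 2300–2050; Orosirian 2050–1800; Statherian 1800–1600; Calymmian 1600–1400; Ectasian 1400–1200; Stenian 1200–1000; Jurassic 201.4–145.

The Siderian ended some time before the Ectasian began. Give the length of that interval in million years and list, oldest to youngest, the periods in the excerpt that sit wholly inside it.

The Siderian closes at 2300 Ma and the Ectasian opens at 1400 Ma, so the interval is 2300 − 1400 = 900 Myr.
A period fits inside if it starts at or after 2300 Ma and ends at or before 1400 Ma; oldest first that gives Rhyacian, Orosirian, Statherian, Calymmian.

900 million years; Rhyacian, Orosirian, Statherian, Calymmian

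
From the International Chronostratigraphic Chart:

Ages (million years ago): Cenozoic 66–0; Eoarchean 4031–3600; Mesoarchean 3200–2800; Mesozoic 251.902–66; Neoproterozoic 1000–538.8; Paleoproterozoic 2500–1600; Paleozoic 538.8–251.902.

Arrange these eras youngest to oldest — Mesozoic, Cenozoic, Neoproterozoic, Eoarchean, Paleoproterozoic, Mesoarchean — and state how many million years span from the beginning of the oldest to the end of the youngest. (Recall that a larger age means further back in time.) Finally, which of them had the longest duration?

Cenozoic, Mesozoic, Neoproterozoic, Paleoproterozoic, Mesoarchean, Eoarchean; total span 4031 Myr; longest is Paleoproterozoic

From the excerpt: Mesozoic 251.902–66; Cenozoic 66–0; Neoproterozoic 1000–538.8; Eoarchean 4031–3600; Paleoproterozoic 2500–1600; Mesoarchean 3200–2800 (Ma).
Larger Ma is earlier, so the oldest is Eoarchean and the youngest is Cenozoic; youngest to oldest: Cenozoic, Mesozoic, Neoproterozoic, Paleoproterozoic, Mesoarchean, Eoarchean.
Oldest start 4031 minus youngest end 0 gives 4031 Myr overall.
Individual lengths (start − end): Neoproterozoic 461.2; Cenozoic 66; Paleoproterozoic 900; Mesoarchean 400; Eoarchean 431; Mesozoic 185.902. The largest is Paleoproterozoic at 900 Myr.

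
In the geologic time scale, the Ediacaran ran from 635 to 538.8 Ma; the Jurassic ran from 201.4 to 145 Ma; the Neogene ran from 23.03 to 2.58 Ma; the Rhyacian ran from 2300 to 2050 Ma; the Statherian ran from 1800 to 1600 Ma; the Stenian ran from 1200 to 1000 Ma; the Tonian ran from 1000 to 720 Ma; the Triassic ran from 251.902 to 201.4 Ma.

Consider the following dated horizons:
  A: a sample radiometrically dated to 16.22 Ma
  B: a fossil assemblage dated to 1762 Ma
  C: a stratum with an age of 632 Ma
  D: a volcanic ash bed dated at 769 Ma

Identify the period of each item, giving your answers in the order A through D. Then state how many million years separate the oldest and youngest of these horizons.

A — Neogene; B — Statherian; C — Ediacaran; D — Tonian; span 1745.78 million years

A: 16.22 Ma lies in 23.03–2.58 Ma, so Neogene.
B: 1762 Ma lies in 1800–1600 Ma, so Statherian.
C: 632 Ma lies in 635–538.8 Ma, so Ediacaran.
D: 769 Ma lies in 1000–720 Ma, so Tonian.
Oldest = 1762 Ma, youngest = 16.22 Ma → span 1745.78 Myr.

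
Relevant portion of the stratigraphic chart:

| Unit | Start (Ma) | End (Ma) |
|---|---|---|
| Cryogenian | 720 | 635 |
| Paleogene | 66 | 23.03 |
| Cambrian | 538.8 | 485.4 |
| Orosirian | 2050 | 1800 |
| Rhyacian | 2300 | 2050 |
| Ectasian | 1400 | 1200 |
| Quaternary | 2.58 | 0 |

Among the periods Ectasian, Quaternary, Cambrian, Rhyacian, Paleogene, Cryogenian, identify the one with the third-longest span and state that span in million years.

Start − end for each: Ectasian 1400 − 1200 = 200; Quaternary 2.58 − 0 = 2.58; Cambrian 538.8 − 485.4 = 53.4; Rhyacian 2300 − 2050 = 250; Paleogene 66 − 23.03 = 42.97; Cryogenian 720 − 635 = 85.
Ranking these from longest: Rhyacian > Ectasian > Cryogenian > Cambrian > Paleogene > Quaternary.
Position 3 in that ranking is Cryogenian, which lasted 85 Myr.

Cryogenian, 85 million years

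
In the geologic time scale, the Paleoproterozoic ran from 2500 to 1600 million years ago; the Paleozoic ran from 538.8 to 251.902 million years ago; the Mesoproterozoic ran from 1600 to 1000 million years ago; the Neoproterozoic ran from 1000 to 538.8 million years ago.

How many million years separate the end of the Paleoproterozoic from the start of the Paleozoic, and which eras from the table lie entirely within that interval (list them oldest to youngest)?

1061.2 million years; Mesoproterozoic, Neoproterozoic

End of Paleoproterozoic = 1600 Ma; start of Paleozoic = 538.8 Ma.
Gap = 1600 − 538.8 = 1061.2 Myr.
Eras wholly inside 1600–538.8 Ma: Mesoproterozoic (1600–1000), Neoproterozoic (1000–538.8).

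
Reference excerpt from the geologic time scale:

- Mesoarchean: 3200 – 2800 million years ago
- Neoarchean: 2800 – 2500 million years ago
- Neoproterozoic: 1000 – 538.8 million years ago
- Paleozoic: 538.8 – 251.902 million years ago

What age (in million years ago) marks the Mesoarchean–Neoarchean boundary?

The Mesoarchean ends and the Neoarchean begins at 2800 million years ago.

2800 million years ago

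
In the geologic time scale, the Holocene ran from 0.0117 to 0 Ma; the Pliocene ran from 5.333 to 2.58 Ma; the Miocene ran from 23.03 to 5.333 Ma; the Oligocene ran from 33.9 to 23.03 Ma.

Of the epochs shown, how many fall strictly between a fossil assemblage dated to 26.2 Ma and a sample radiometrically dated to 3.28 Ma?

26.2 Ma sits inside the Oligocene (33.9–23.03) and 3.28 Ma inside the Pliocene (5.333–2.58); neither of those is wholly between the two dates.
The listed epochs lying completely between them are Miocene — 1 in all.

1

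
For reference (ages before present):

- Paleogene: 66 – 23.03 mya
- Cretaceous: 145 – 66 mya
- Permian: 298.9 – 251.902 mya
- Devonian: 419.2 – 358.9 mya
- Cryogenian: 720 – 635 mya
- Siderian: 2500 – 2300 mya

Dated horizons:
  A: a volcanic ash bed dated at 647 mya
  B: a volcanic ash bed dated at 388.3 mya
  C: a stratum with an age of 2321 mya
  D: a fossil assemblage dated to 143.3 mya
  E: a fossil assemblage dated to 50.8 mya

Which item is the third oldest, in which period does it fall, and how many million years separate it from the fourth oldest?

Sorted oldest-first by Ma: C (2321), A (647), B (388.3), D (143.3), E (50.8).
The third oldest is B at 388.3 Ma, which lies in 419.2–358.9 Ma: the Devonian.
The fourth oldest is D at 143.3 Ma; separation = |388.3 − 143.3| = 245 Myr.

B, in the Devonian; 245 million years to D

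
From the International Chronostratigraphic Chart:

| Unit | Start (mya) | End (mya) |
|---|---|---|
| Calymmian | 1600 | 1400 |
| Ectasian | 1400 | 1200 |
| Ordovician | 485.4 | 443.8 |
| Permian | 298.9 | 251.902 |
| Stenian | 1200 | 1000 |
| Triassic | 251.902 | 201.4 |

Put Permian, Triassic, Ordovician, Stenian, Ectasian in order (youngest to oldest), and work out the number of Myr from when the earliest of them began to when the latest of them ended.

Triassic → Permian → Ordovician → Stenian → Ectasian; total span 1198.6 Myr

From the excerpt: Permian 298.9–251.902; Triassic 251.902–201.4; Ordovician 485.4–443.8; Stenian 1200–1000; Ectasian 1400–1200 (Ma).
Larger Ma is earlier, so the oldest is Ectasian and the youngest is Triassic; youngest to oldest: Triassic, Permian, Ordovician, Stenian, Ectasian.
Oldest start 1400 minus youngest end 201.4 gives 1198.6 Myr overall.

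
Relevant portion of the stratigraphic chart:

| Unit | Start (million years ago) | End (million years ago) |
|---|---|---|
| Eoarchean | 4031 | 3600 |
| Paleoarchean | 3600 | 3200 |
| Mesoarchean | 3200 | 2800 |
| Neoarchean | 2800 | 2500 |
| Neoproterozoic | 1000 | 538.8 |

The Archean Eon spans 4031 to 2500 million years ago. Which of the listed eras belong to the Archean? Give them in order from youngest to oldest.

Neoarchean, Mesoarchean, Paleoarchean, Eoarchean

Eras with both bounds inside 4031–2500 Ma: Neoarchean (2800–2500), Mesoarchean (3200–2800), Paleoarchean (3600–3200), Eoarchean (4031–3600).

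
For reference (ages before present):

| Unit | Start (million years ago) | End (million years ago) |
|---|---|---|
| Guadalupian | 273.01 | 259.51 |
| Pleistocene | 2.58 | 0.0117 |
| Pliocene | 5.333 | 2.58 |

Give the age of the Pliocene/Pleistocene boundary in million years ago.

2.58 million years ago

The Pliocene ends and the Pleistocene begins at 2.58 million years ago.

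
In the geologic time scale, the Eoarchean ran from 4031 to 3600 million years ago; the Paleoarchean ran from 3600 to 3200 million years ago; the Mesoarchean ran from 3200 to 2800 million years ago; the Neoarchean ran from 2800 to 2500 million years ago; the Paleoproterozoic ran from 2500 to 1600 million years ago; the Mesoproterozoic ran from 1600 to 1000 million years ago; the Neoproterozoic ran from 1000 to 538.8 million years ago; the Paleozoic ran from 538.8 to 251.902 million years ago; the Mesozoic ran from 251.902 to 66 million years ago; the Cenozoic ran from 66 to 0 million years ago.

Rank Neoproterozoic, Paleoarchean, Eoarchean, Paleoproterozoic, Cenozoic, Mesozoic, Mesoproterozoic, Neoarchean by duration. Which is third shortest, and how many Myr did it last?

Neoarchean, 300 million years

Start − end for each: Neoproterozoic 1000 − 538.8 = 461.2; Paleoarchean 3600 − 3200 = 400; Eoarchean 4031 − 3600 = 431; Paleoproterozoic 2500 − 1600 = 900; Cenozoic 66 − 0 = 66; Mesozoic 251.902 − 66 = 185.902; Mesoproterozoic 1600 − 1000 = 600; Neoarchean 2800 − 2500 = 300.
Ranking these from shortest: Cenozoic < Mesozoic < Neoarchean < Paleoarchean < Eoarchean < Neoproterozoic < Mesoproterozoic < Paleoproterozoic.
Position 3 in that ranking is Neoarchean, which lasted 300 Myr.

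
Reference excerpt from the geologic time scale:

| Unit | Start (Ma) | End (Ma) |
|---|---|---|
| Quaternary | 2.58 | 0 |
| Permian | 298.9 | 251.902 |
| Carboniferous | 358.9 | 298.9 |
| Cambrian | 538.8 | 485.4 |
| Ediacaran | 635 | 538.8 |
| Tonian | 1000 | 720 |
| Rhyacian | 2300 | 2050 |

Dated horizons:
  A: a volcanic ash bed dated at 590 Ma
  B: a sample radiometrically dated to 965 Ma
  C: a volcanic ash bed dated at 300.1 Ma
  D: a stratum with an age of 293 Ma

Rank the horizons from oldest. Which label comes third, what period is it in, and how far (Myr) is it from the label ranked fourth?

Larger Ma means older, so oldest first: B 965 > A 590 > C 300.1 > D 293.
Counting 3 along gives C (300.1 Ma); the excerpt puts that inside the Carboniferous, 358.9–298.9 Ma.
Next in line is D (293 Ma), and 300.1 − 293 = 7.1 Myr.

C, in the Carboniferous; 7.1 million years to D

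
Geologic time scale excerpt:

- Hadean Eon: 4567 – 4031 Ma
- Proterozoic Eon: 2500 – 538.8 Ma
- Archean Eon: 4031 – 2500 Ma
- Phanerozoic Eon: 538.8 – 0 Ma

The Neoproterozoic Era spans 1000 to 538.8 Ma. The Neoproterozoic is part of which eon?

Proterozoic

The Neoproterozoic (1000–538.8 Ma) lies entirely within 2500–538.8 Ma, the Proterozoic Eon.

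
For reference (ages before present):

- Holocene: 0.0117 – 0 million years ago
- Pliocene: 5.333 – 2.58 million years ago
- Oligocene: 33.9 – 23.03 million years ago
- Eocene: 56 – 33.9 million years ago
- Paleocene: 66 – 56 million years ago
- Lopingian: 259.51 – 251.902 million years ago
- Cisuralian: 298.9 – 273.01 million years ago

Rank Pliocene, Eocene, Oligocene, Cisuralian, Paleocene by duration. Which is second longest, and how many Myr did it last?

Start − end for each: Pliocene 5.333 − 2.58 = 2.753; Eocene 56 − 33.9 = 22.1; Oligocene 33.9 − 23.03 = 10.87; Cisuralian 298.9 − 273.01 = 25.89; Paleocene 66 − 56 = 10.
Ranking these from longest: Cisuralian > Eocene > Oligocene > Paleocene > Pliocene.
Position 2 in that ranking is Eocene, which lasted 22.1 Myr.

Eocene, 22.1 million years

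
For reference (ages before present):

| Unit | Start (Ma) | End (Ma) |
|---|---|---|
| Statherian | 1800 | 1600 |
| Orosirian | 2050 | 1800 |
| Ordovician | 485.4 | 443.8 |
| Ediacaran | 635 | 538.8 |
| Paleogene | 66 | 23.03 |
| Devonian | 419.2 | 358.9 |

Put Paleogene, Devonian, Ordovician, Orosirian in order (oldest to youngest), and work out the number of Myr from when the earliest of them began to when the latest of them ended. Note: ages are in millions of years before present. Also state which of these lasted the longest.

From the excerpt: Paleogene 66–23.03; Devonian 419.2–358.9; Ordovician 485.4–443.8; Orosirian 2050–1800 (Ma).
Larger Ma is earlier, so the oldest is Orosirian and the youngest is Paleogene; oldest to youngest: Orosirian, Ordovician, Devonian, Paleogene.
Oldest start 2050 minus youngest end 23.03 gives 2026.97 Myr overall.
Individual lengths (start − end): Paleogene 42.97; Devonian 60.3; Orosirian 250; Ordovician 41.6. The largest is Orosirian at 250 Myr.

Orosirian → Ordovician → Devonian → Paleogene; total span 2026.97 Myr; longest is Orosirian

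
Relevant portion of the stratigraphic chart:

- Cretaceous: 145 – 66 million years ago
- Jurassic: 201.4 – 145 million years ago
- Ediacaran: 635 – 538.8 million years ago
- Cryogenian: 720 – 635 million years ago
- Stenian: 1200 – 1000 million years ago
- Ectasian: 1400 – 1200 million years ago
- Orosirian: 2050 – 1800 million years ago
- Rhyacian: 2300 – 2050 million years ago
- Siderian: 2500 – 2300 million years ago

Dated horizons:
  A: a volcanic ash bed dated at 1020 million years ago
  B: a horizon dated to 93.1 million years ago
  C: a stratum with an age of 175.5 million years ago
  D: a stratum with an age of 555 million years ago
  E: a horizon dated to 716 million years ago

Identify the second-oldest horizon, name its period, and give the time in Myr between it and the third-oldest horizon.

E, in the Cryogenian; 161 million years to D

Sorted oldest-first by Ma: A (1020), E (716), D (555), C (175.5), B (93.1).
The second oldest is E at 716 Ma, which lies in 720–635 Ma: the Cryogenian.
The third oldest is D at 555 Ma; separation = |716 − 555| = 161 Myr.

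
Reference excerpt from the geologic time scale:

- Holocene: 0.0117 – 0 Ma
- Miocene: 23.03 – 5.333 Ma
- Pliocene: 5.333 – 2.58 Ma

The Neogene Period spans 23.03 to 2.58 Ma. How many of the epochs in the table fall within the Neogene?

Epochs inside 23.03–2.58 Ma: Miocene, Pliocene — 2 in total.

2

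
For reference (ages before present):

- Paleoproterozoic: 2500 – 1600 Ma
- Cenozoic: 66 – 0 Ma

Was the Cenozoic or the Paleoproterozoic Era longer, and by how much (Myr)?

Paleoproterozoic, by 834 million years

Cenozoic: 66 − 0 = 66 Myr.
Paleoproterozoic: 2500 − 1600 = 900 Myr.
Difference: 900 − 66 = 834 Myr, so the Paleoproterozoic was longer.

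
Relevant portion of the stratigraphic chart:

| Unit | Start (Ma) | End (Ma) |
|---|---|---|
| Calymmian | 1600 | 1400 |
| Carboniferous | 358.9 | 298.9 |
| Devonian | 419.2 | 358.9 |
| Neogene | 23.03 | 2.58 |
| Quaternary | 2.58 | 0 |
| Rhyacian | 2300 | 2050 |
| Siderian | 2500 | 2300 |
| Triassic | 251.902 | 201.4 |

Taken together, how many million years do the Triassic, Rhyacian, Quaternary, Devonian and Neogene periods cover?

Each duration: Triassic = 50.502; Rhyacian = 250; Quaternary = 2.58; Devonian = 60.3; Neogene = 20.45.
Sum: 50.502 + 250 + 2.58 + 60.3 + 20.45 = 383.832 Myr.

383.832 million years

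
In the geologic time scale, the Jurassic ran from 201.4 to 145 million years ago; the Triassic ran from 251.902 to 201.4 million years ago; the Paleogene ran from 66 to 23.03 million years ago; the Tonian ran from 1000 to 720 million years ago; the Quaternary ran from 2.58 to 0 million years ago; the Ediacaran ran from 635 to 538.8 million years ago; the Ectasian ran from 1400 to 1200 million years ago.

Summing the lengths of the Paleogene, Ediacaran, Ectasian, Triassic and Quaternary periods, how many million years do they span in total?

392.252 million years

Duration is start − end for each: (66 − 23.03) + (635 − 538.8) + (1400 − 1200) + (251.902 − 201.4) + (2.58 − 0).
That is 42.97 + 96.2 + 200 + 50.502 + 2.58, which totals 392.252 million years.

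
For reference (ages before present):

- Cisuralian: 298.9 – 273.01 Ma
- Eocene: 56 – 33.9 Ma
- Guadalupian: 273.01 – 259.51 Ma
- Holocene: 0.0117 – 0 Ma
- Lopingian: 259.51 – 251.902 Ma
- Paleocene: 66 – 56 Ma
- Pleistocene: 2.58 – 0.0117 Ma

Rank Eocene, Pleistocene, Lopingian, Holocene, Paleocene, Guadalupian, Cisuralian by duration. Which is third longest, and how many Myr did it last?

Durations: Eocene 22.1; Pleistocene 2.5683; Lopingian 7.608; Holocene 0.0117; Paleocene 10; Guadalupian 13.5; Cisuralian 25.89 Myr.
Sorted longest-first: Cisuralian (25.89), Eocene (22.1), Guadalupian (13.5), Paleocene (10), Lopingian (7.608), Pleistocene (2.5683), Holocene (0.0117).
The third longest is Guadalupian at 13.5 Myr.

Guadalupian, 13.5 million years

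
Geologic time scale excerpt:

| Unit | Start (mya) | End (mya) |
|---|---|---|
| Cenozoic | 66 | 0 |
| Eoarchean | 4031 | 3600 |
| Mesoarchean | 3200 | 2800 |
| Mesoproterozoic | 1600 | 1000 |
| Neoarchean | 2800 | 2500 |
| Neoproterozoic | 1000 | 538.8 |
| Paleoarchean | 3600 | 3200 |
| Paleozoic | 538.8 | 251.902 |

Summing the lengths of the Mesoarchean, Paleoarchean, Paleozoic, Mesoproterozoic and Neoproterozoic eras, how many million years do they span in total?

Duration is start − end for each: (3200 − 2800) + (3600 − 3200) + (538.8 − 251.902) + (1600 − 1000) + (1000 − 538.8).
That is 400 + 400 + 286.898 + 600 + 461.2, which totals 2148.098 million years.

2148.098 million years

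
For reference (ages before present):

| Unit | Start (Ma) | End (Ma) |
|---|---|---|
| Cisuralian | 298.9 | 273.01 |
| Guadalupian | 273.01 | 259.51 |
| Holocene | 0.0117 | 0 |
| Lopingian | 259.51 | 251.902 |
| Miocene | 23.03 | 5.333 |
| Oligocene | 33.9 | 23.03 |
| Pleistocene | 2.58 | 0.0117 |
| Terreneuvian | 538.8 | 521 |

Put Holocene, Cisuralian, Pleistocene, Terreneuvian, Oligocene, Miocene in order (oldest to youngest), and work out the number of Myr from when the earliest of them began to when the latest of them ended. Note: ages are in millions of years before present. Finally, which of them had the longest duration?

From the excerpt: Holocene 0.0117–0; Cisuralian 298.9–273.01; Pleistocene 2.58–0.0117; Terreneuvian 538.8–521; Oligocene 33.9–23.03; Miocene 23.03–5.333 (Ma).
Larger Ma is earlier, so the oldest is Terreneuvian and the youngest is Holocene; oldest to youngest: Terreneuvian, Cisuralian, Oligocene, Miocene, Pleistocene, Holocene.
Oldest start 538.8 minus youngest end 0 gives 538.8 Myr overall.
Individual lengths (start − end): Terreneuvian 17.8; Pleistocene 2.5683; Oligocene 10.87; Holocene 0.0117; Miocene 17.697; Cisuralian 25.89. The largest is Cisuralian at 25.89 Myr.

Terreneuvian → Cisuralian → Oligocene → Miocene → Pleistocene → Holocene; total span 538.8 Myr; longest is Cisuralian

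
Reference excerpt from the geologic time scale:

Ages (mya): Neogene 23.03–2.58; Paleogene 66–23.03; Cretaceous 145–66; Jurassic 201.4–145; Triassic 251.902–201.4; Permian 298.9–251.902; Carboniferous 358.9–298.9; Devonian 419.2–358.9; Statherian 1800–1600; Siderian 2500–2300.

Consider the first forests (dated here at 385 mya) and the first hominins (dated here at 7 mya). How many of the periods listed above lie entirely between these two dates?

The older date is 385 Ma and the younger is 7 Ma.
Periods with start < 385 and end > 7 Ma: Carboniferous (358.9–298.9), Permian (298.9–251.902), Triassic (251.902–201.4), Jurassic (201.4–145), Cretaceous (145–66), Paleogene (66–23.03).
That is 6 complete periods.

6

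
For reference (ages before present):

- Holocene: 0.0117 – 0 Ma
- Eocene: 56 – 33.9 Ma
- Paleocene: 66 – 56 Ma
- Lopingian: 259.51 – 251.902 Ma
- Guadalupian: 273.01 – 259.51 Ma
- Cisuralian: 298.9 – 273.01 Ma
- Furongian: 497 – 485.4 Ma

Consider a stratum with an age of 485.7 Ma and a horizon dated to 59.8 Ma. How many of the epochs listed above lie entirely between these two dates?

485.7 Ma sits inside the Furongian (497–485.4) and 59.8 Ma inside the Paleocene (66–56); neither of those is wholly between the two dates.
The listed epochs lying completely between them are Cisuralian, Guadalupian, Lopingian — 3 in all.

3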